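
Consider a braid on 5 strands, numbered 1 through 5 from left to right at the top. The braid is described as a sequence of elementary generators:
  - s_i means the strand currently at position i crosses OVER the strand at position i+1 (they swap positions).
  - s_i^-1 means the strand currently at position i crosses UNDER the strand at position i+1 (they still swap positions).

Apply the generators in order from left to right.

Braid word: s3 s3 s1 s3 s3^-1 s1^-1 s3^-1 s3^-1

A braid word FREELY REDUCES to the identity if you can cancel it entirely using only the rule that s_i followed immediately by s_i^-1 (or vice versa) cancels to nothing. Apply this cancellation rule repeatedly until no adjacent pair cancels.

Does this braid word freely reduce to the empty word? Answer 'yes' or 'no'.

Answer: yes

Derivation:
Gen 1 (s3): push. Stack: [s3]
Gen 2 (s3): push. Stack: [s3 s3]
Gen 3 (s1): push. Stack: [s3 s3 s1]
Gen 4 (s3): push. Stack: [s3 s3 s1 s3]
Gen 5 (s3^-1): cancels prior s3. Stack: [s3 s3 s1]
Gen 6 (s1^-1): cancels prior s1. Stack: [s3 s3]
Gen 7 (s3^-1): cancels prior s3. Stack: [s3]
Gen 8 (s3^-1): cancels prior s3. Stack: []
Reduced word: (empty)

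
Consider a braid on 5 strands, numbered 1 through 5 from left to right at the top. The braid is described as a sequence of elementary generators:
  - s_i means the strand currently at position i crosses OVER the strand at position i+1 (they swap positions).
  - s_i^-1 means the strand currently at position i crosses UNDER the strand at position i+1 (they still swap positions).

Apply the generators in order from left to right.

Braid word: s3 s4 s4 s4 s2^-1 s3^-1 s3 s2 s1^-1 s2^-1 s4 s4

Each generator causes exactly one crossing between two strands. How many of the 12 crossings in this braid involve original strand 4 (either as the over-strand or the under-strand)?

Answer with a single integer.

Gen 1: crossing 3x4. Involves strand 4? yes. Count so far: 1
Gen 2: crossing 3x5. Involves strand 4? no. Count so far: 1
Gen 3: crossing 5x3. Involves strand 4? no. Count so far: 1
Gen 4: crossing 3x5. Involves strand 4? no. Count so far: 1
Gen 5: crossing 2x4. Involves strand 4? yes. Count so far: 2
Gen 6: crossing 2x5. Involves strand 4? no. Count so far: 2
Gen 7: crossing 5x2. Involves strand 4? no. Count so far: 2
Gen 8: crossing 4x2. Involves strand 4? yes. Count so far: 3
Gen 9: crossing 1x2. Involves strand 4? no. Count so far: 3
Gen 10: crossing 1x4. Involves strand 4? yes. Count so far: 4
Gen 11: crossing 5x3. Involves strand 4? no. Count so far: 4
Gen 12: crossing 3x5. Involves strand 4? no. Count so far: 4

Answer: 4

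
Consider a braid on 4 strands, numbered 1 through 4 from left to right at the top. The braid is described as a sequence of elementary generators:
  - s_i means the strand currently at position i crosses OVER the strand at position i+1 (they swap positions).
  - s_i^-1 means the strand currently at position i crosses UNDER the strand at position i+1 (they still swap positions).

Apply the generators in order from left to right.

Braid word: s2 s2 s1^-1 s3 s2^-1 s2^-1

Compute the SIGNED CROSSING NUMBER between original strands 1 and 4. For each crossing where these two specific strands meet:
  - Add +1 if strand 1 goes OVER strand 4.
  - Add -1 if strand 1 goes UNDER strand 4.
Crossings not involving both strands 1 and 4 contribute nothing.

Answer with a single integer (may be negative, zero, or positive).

Gen 1: crossing 2x3. Both 1&4? no. Sum: 0
Gen 2: crossing 3x2. Both 1&4? no. Sum: 0
Gen 3: crossing 1x2. Both 1&4? no. Sum: 0
Gen 4: crossing 3x4. Both 1&4? no. Sum: 0
Gen 5: 1 under 4. Both 1&4? yes. Contrib: -1. Sum: -1
Gen 6: 4 under 1. Both 1&4? yes. Contrib: +1. Sum: 0

Answer: 0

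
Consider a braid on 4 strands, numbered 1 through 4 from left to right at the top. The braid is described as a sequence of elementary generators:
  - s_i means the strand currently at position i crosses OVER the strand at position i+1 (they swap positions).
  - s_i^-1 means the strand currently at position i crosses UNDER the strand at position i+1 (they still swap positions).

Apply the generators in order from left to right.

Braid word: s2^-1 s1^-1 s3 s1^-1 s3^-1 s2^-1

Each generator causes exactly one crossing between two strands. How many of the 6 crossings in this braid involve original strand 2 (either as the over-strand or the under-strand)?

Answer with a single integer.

Gen 1: crossing 2x3. Involves strand 2? yes. Count so far: 1
Gen 2: crossing 1x3. Involves strand 2? no. Count so far: 1
Gen 3: crossing 2x4. Involves strand 2? yes. Count so far: 2
Gen 4: crossing 3x1. Involves strand 2? no. Count so far: 2
Gen 5: crossing 4x2. Involves strand 2? yes. Count so far: 3
Gen 6: crossing 3x2. Involves strand 2? yes. Count so far: 4

Answer: 4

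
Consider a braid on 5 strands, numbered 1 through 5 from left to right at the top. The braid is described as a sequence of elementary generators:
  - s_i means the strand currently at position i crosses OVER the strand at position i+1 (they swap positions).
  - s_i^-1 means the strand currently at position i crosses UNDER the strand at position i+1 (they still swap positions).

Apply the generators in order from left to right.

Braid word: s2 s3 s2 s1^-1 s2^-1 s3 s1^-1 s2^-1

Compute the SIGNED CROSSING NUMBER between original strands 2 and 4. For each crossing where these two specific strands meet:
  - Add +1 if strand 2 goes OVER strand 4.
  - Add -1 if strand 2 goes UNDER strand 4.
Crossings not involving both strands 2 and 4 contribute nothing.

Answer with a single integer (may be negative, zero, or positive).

Answer: 2

Derivation:
Gen 1: crossing 2x3. Both 2&4? no. Sum: 0
Gen 2: 2 over 4. Both 2&4? yes. Contrib: +1. Sum: 1
Gen 3: crossing 3x4. Both 2&4? no. Sum: 1
Gen 4: crossing 1x4. Both 2&4? no. Sum: 1
Gen 5: crossing 1x3. Both 2&4? no. Sum: 1
Gen 6: crossing 1x2. Both 2&4? no. Sum: 1
Gen 7: crossing 4x3. Both 2&4? no. Sum: 1
Gen 8: 4 under 2. Both 2&4? yes. Contrib: +1. Sum: 2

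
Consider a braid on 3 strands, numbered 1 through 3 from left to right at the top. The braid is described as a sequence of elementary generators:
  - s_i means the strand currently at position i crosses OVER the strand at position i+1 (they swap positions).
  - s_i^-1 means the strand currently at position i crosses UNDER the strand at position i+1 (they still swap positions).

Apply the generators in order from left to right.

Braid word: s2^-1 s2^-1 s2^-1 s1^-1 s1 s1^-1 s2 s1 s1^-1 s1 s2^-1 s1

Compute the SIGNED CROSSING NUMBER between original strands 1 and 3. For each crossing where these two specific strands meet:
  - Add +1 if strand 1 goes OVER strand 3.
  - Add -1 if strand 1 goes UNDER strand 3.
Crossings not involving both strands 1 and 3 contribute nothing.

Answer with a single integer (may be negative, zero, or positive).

Answer: -2

Derivation:
Gen 1: crossing 2x3. Both 1&3? no. Sum: 0
Gen 2: crossing 3x2. Both 1&3? no. Sum: 0
Gen 3: crossing 2x3. Both 1&3? no. Sum: 0
Gen 4: 1 under 3. Both 1&3? yes. Contrib: -1. Sum: -1
Gen 5: 3 over 1. Both 1&3? yes. Contrib: -1. Sum: -2
Gen 6: 1 under 3. Both 1&3? yes. Contrib: -1. Sum: -3
Gen 7: crossing 1x2. Both 1&3? no. Sum: -3
Gen 8: crossing 3x2. Both 1&3? no. Sum: -3
Gen 9: crossing 2x3. Both 1&3? no. Sum: -3
Gen 10: crossing 3x2. Both 1&3? no. Sum: -3
Gen 11: 3 under 1. Both 1&3? yes. Contrib: +1. Sum: -2
Gen 12: crossing 2x1. Both 1&3? no. Sum: -2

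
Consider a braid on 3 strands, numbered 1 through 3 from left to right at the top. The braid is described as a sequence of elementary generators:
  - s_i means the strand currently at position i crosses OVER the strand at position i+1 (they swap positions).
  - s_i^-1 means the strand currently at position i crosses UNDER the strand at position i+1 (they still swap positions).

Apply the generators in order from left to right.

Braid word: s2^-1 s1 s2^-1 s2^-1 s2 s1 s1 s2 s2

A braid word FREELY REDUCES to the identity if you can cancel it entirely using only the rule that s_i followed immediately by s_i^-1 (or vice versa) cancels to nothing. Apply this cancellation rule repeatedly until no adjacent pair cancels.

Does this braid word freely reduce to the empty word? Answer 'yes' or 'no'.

Answer: no

Derivation:
Gen 1 (s2^-1): push. Stack: [s2^-1]
Gen 2 (s1): push. Stack: [s2^-1 s1]
Gen 3 (s2^-1): push. Stack: [s2^-1 s1 s2^-1]
Gen 4 (s2^-1): push. Stack: [s2^-1 s1 s2^-1 s2^-1]
Gen 5 (s2): cancels prior s2^-1. Stack: [s2^-1 s1 s2^-1]
Gen 6 (s1): push. Stack: [s2^-1 s1 s2^-1 s1]
Gen 7 (s1): push. Stack: [s2^-1 s1 s2^-1 s1 s1]
Gen 8 (s2): push. Stack: [s2^-1 s1 s2^-1 s1 s1 s2]
Gen 9 (s2): push. Stack: [s2^-1 s1 s2^-1 s1 s1 s2 s2]
Reduced word: s2^-1 s1 s2^-1 s1 s1 s2 s2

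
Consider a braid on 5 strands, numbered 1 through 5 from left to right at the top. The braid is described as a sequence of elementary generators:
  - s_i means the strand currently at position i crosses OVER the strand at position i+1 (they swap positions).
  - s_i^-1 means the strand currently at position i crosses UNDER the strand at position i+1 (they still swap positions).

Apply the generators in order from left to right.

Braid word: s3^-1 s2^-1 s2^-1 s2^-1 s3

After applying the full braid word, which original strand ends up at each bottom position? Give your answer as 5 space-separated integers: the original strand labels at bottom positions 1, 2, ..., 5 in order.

Answer: 1 4 3 2 5

Derivation:
Gen 1 (s3^-1): strand 3 crosses under strand 4. Perm now: [1 2 4 3 5]
Gen 2 (s2^-1): strand 2 crosses under strand 4. Perm now: [1 4 2 3 5]
Gen 3 (s2^-1): strand 4 crosses under strand 2. Perm now: [1 2 4 3 5]
Gen 4 (s2^-1): strand 2 crosses under strand 4. Perm now: [1 4 2 3 5]
Gen 5 (s3): strand 2 crosses over strand 3. Perm now: [1 4 3 2 5]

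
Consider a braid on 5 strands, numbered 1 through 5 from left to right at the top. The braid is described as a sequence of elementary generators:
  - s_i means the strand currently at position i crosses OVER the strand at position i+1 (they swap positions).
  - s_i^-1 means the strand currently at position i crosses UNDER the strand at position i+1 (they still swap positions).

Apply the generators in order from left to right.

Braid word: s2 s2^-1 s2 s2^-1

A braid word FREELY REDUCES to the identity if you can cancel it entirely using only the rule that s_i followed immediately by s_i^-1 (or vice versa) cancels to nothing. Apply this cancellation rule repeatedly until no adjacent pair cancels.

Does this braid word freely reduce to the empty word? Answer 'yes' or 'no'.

Gen 1 (s2): push. Stack: [s2]
Gen 2 (s2^-1): cancels prior s2. Stack: []
Gen 3 (s2): push. Stack: [s2]
Gen 4 (s2^-1): cancels prior s2. Stack: []
Reduced word: (empty)

Answer: yes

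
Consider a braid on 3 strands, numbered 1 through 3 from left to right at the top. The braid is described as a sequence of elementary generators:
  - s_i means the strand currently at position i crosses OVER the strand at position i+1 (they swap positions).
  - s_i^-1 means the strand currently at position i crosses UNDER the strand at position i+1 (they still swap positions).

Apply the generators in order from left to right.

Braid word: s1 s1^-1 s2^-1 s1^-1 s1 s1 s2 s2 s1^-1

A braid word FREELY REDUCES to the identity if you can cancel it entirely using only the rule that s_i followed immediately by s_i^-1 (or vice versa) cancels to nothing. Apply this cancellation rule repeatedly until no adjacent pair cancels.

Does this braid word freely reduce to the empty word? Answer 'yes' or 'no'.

Answer: no

Derivation:
Gen 1 (s1): push. Stack: [s1]
Gen 2 (s1^-1): cancels prior s1. Stack: []
Gen 3 (s2^-1): push. Stack: [s2^-1]
Gen 4 (s1^-1): push. Stack: [s2^-1 s1^-1]
Gen 5 (s1): cancels prior s1^-1. Stack: [s2^-1]
Gen 6 (s1): push. Stack: [s2^-1 s1]
Gen 7 (s2): push. Stack: [s2^-1 s1 s2]
Gen 8 (s2): push. Stack: [s2^-1 s1 s2 s2]
Gen 9 (s1^-1): push. Stack: [s2^-1 s1 s2 s2 s1^-1]
Reduced word: s2^-1 s1 s2 s2 s1^-1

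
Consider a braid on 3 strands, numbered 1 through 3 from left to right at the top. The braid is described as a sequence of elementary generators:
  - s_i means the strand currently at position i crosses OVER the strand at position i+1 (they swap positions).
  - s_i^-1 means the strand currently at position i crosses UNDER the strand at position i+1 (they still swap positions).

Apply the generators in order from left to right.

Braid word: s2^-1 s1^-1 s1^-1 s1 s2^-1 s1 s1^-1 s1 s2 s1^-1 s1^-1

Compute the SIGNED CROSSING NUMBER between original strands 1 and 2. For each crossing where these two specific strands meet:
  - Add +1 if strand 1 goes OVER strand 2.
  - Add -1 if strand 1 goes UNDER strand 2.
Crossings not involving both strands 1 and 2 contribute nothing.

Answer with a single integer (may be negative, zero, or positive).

Answer: -1

Derivation:
Gen 1: crossing 2x3. Both 1&2? no. Sum: 0
Gen 2: crossing 1x3. Both 1&2? no. Sum: 0
Gen 3: crossing 3x1. Both 1&2? no. Sum: 0
Gen 4: crossing 1x3. Both 1&2? no. Sum: 0
Gen 5: 1 under 2. Both 1&2? yes. Contrib: -1. Sum: -1
Gen 6: crossing 3x2. Both 1&2? no. Sum: -1
Gen 7: crossing 2x3. Both 1&2? no. Sum: -1
Gen 8: crossing 3x2. Both 1&2? no. Sum: -1
Gen 9: crossing 3x1. Both 1&2? no. Sum: -1
Gen 10: 2 under 1. Both 1&2? yes. Contrib: +1. Sum: 0
Gen 11: 1 under 2. Both 1&2? yes. Contrib: -1. Sum: -1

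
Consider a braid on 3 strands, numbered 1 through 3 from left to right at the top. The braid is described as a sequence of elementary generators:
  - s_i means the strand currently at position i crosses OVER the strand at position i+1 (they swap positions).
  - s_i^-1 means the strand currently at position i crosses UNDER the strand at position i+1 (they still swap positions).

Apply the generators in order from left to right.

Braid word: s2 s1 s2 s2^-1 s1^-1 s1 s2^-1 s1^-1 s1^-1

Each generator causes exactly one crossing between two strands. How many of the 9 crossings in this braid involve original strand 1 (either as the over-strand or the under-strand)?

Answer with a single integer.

Gen 1: crossing 2x3. Involves strand 1? no. Count so far: 0
Gen 2: crossing 1x3. Involves strand 1? yes. Count so far: 1
Gen 3: crossing 1x2. Involves strand 1? yes. Count so far: 2
Gen 4: crossing 2x1. Involves strand 1? yes. Count so far: 3
Gen 5: crossing 3x1. Involves strand 1? yes. Count so far: 4
Gen 6: crossing 1x3. Involves strand 1? yes. Count so far: 5
Gen 7: crossing 1x2. Involves strand 1? yes. Count so far: 6
Gen 8: crossing 3x2. Involves strand 1? no. Count so far: 6
Gen 9: crossing 2x3. Involves strand 1? no. Count so far: 6

Answer: 6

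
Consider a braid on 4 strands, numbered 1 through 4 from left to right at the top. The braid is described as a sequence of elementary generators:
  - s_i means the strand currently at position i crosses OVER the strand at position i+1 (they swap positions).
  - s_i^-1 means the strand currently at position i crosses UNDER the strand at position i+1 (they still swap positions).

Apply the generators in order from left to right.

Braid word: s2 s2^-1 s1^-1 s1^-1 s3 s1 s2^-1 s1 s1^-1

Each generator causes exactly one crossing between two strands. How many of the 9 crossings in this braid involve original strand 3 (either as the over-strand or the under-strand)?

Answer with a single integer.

Answer: 3

Derivation:
Gen 1: crossing 2x3. Involves strand 3? yes. Count so far: 1
Gen 2: crossing 3x2. Involves strand 3? yes. Count so far: 2
Gen 3: crossing 1x2. Involves strand 3? no. Count so far: 2
Gen 4: crossing 2x1. Involves strand 3? no. Count so far: 2
Gen 5: crossing 3x4. Involves strand 3? yes. Count so far: 3
Gen 6: crossing 1x2. Involves strand 3? no. Count so far: 3
Gen 7: crossing 1x4. Involves strand 3? no. Count so far: 3
Gen 8: crossing 2x4. Involves strand 3? no. Count so far: 3
Gen 9: crossing 4x2. Involves strand 3? no. Count so far: 3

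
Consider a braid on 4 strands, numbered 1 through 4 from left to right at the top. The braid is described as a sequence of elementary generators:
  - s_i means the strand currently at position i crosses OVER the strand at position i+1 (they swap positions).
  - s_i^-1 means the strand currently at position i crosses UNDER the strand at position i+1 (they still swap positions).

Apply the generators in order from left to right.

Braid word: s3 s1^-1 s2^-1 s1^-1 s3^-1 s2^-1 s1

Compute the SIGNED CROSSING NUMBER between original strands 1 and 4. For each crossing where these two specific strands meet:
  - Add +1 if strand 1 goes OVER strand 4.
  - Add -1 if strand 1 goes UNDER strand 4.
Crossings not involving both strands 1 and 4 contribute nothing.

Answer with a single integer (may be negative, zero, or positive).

Gen 1: crossing 3x4. Both 1&4? no. Sum: 0
Gen 2: crossing 1x2. Both 1&4? no. Sum: 0
Gen 3: 1 under 4. Both 1&4? yes. Contrib: -1. Sum: -1
Gen 4: crossing 2x4. Both 1&4? no. Sum: -1
Gen 5: crossing 1x3. Both 1&4? no. Sum: -1
Gen 6: crossing 2x3. Both 1&4? no. Sum: -1
Gen 7: crossing 4x3. Both 1&4? no. Sum: -1

Answer: -1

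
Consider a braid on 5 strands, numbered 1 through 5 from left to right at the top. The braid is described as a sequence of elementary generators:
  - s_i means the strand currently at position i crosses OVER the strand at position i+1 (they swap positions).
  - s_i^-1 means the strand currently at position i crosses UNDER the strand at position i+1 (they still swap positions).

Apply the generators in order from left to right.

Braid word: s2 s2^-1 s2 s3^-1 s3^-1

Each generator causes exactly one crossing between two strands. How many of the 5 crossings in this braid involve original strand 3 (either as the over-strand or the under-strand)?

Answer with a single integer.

Gen 1: crossing 2x3. Involves strand 3? yes. Count so far: 1
Gen 2: crossing 3x2. Involves strand 3? yes. Count so far: 2
Gen 3: crossing 2x3. Involves strand 3? yes. Count so far: 3
Gen 4: crossing 2x4. Involves strand 3? no. Count so far: 3
Gen 5: crossing 4x2. Involves strand 3? no. Count so far: 3

Answer: 3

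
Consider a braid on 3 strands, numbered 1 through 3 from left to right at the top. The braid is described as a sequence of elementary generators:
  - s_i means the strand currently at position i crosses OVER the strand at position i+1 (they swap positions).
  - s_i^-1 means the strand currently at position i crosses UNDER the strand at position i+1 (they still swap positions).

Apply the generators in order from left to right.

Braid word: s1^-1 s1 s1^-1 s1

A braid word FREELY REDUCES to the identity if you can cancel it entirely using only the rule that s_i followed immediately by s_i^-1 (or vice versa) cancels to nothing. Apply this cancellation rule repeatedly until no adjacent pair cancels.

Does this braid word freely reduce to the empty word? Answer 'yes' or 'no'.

Gen 1 (s1^-1): push. Stack: [s1^-1]
Gen 2 (s1): cancels prior s1^-1. Stack: []
Gen 3 (s1^-1): push. Stack: [s1^-1]
Gen 4 (s1): cancels prior s1^-1. Stack: []
Reduced word: (empty)

Answer: yes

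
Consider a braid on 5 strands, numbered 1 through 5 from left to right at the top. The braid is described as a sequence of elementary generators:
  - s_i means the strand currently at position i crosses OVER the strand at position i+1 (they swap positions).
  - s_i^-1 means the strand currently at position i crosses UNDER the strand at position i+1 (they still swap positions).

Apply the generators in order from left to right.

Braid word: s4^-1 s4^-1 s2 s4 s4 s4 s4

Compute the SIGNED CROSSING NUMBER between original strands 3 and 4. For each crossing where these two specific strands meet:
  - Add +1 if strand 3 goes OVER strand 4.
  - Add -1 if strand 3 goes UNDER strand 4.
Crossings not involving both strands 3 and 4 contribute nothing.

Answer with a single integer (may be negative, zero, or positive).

Gen 1: crossing 4x5. Both 3&4? no. Sum: 0
Gen 2: crossing 5x4. Both 3&4? no. Sum: 0
Gen 3: crossing 2x3. Both 3&4? no. Sum: 0
Gen 4: crossing 4x5. Both 3&4? no. Sum: 0
Gen 5: crossing 5x4. Both 3&4? no. Sum: 0
Gen 6: crossing 4x5. Both 3&4? no. Sum: 0
Gen 7: crossing 5x4. Both 3&4? no. Sum: 0

Answer: 0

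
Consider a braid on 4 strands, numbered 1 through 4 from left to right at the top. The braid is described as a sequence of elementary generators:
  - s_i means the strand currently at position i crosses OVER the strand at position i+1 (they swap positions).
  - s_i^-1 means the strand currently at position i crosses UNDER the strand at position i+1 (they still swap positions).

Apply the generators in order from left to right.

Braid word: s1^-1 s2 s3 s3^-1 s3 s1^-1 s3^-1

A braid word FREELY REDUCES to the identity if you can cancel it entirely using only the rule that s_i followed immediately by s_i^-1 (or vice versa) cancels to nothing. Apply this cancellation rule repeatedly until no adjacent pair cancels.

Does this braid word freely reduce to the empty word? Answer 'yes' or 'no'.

Answer: no

Derivation:
Gen 1 (s1^-1): push. Stack: [s1^-1]
Gen 2 (s2): push. Stack: [s1^-1 s2]
Gen 3 (s3): push. Stack: [s1^-1 s2 s3]
Gen 4 (s3^-1): cancels prior s3. Stack: [s1^-1 s2]
Gen 5 (s3): push. Stack: [s1^-1 s2 s3]
Gen 6 (s1^-1): push. Stack: [s1^-1 s2 s3 s1^-1]
Gen 7 (s3^-1): push. Stack: [s1^-1 s2 s3 s1^-1 s3^-1]
Reduced word: s1^-1 s2 s3 s1^-1 s3^-1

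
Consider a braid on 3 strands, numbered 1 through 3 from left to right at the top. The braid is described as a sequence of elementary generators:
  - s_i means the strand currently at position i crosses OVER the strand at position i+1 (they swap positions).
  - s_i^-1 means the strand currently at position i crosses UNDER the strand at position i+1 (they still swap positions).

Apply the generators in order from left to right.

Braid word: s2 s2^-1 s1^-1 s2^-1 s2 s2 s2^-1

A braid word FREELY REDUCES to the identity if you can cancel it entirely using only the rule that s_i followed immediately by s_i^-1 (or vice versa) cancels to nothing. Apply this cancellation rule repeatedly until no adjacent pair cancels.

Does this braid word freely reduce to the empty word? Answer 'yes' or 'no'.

Answer: no

Derivation:
Gen 1 (s2): push. Stack: [s2]
Gen 2 (s2^-1): cancels prior s2. Stack: []
Gen 3 (s1^-1): push. Stack: [s1^-1]
Gen 4 (s2^-1): push. Stack: [s1^-1 s2^-1]
Gen 5 (s2): cancels prior s2^-1. Stack: [s1^-1]
Gen 6 (s2): push. Stack: [s1^-1 s2]
Gen 7 (s2^-1): cancels prior s2. Stack: [s1^-1]
Reduced word: s1^-1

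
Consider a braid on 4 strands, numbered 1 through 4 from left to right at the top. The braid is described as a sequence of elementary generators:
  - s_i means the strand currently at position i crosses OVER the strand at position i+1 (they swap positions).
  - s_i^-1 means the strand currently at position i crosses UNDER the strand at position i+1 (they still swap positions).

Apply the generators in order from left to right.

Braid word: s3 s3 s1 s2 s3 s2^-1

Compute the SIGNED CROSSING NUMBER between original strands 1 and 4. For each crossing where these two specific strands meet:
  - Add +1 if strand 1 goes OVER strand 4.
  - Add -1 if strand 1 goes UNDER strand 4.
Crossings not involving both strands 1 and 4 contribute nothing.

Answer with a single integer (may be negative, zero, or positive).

Gen 1: crossing 3x4. Both 1&4? no. Sum: 0
Gen 2: crossing 4x3. Both 1&4? no. Sum: 0
Gen 3: crossing 1x2. Both 1&4? no. Sum: 0
Gen 4: crossing 1x3. Both 1&4? no. Sum: 0
Gen 5: 1 over 4. Both 1&4? yes. Contrib: +1. Sum: 1
Gen 6: crossing 3x4. Both 1&4? no. Sum: 1

Answer: 1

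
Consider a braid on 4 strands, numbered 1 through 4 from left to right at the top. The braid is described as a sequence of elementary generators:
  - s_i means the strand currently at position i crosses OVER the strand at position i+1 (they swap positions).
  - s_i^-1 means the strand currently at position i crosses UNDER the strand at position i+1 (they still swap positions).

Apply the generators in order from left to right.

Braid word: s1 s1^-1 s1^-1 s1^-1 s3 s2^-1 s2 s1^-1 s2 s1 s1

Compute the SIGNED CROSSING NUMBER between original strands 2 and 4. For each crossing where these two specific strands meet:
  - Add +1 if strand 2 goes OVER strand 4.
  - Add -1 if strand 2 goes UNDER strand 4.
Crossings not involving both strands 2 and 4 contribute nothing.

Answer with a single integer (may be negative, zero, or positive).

Gen 1: crossing 1x2. Both 2&4? no. Sum: 0
Gen 2: crossing 2x1. Both 2&4? no. Sum: 0
Gen 3: crossing 1x2. Both 2&4? no. Sum: 0
Gen 4: crossing 2x1. Both 2&4? no. Sum: 0
Gen 5: crossing 3x4. Both 2&4? no. Sum: 0
Gen 6: 2 under 4. Both 2&4? yes. Contrib: -1. Sum: -1
Gen 7: 4 over 2. Both 2&4? yes. Contrib: -1. Sum: -2
Gen 8: crossing 1x2. Both 2&4? no. Sum: -2
Gen 9: crossing 1x4. Both 2&4? no. Sum: -2
Gen 10: 2 over 4. Both 2&4? yes. Contrib: +1. Sum: -1
Gen 11: 4 over 2. Both 2&4? yes. Contrib: -1. Sum: -2

Answer: -2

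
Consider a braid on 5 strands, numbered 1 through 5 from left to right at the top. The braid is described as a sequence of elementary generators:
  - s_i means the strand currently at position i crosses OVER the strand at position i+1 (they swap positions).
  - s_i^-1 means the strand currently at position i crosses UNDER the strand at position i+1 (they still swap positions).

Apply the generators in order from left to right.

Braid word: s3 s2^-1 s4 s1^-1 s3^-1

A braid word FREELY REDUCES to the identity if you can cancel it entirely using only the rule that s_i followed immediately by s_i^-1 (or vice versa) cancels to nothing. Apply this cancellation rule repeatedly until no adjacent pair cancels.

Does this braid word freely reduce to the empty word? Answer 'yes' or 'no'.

Gen 1 (s3): push. Stack: [s3]
Gen 2 (s2^-1): push. Stack: [s3 s2^-1]
Gen 3 (s4): push. Stack: [s3 s2^-1 s4]
Gen 4 (s1^-1): push. Stack: [s3 s2^-1 s4 s1^-1]
Gen 5 (s3^-1): push. Stack: [s3 s2^-1 s4 s1^-1 s3^-1]
Reduced word: s3 s2^-1 s4 s1^-1 s3^-1

Answer: no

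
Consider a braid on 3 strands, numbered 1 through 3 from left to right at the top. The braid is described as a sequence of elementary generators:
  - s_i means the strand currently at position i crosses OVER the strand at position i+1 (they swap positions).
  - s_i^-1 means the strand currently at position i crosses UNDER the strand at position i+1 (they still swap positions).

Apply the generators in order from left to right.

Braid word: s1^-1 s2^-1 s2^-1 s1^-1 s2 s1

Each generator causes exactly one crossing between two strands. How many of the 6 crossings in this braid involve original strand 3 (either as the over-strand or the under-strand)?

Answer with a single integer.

Answer: 4

Derivation:
Gen 1: crossing 1x2. Involves strand 3? no. Count so far: 0
Gen 2: crossing 1x3. Involves strand 3? yes. Count so far: 1
Gen 3: crossing 3x1. Involves strand 3? yes. Count so far: 2
Gen 4: crossing 2x1. Involves strand 3? no. Count so far: 2
Gen 5: crossing 2x3. Involves strand 3? yes. Count so far: 3
Gen 6: crossing 1x3. Involves strand 3? yes. Count so far: 4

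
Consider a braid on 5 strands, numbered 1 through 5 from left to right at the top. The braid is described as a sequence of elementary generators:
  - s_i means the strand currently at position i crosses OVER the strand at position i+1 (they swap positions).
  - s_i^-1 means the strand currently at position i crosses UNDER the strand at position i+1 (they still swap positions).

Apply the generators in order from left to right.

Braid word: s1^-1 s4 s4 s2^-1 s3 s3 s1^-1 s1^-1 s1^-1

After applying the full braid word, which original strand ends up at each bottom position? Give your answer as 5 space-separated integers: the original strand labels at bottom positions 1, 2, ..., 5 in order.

Answer: 3 2 1 4 5

Derivation:
Gen 1 (s1^-1): strand 1 crosses under strand 2. Perm now: [2 1 3 4 5]
Gen 2 (s4): strand 4 crosses over strand 5. Perm now: [2 1 3 5 4]
Gen 3 (s4): strand 5 crosses over strand 4. Perm now: [2 1 3 4 5]
Gen 4 (s2^-1): strand 1 crosses under strand 3. Perm now: [2 3 1 4 5]
Gen 5 (s3): strand 1 crosses over strand 4. Perm now: [2 3 4 1 5]
Gen 6 (s3): strand 4 crosses over strand 1. Perm now: [2 3 1 4 5]
Gen 7 (s1^-1): strand 2 crosses under strand 3. Perm now: [3 2 1 4 5]
Gen 8 (s1^-1): strand 3 crosses under strand 2. Perm now: [2 3 1 4 5]
Gen 9 (s1^-1): strand 2 crosses under strand 3. Perm now: [3 2 1 4 5]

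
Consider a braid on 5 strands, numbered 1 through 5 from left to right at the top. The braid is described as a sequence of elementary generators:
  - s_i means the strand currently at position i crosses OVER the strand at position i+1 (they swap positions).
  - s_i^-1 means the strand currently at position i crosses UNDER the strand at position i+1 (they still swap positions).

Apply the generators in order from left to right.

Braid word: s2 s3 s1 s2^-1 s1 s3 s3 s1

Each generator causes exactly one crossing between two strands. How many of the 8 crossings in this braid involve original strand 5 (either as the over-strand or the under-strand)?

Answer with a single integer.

Gen 1: crossing 2x3. Involves strand 5? no. Count so far: 0
Gen 2: crossing 2x4. Involves strand 5? no. Count so far: 0
Gen 3: crossing 1x3. Involves strand 5? no. Count so far: 0
Gen 4: crossing 1x4. Involves strand 5? no. Count so far: 0
Gen 5: crossing 3x4. Involves strand 5? no. Count so far: 0
Gen 6: crossing 1x2. Involves strand 5? no. Count so far: 0
Gen 7: crossing 2x1. Involves strand 5? no. Count so far: 0
Gen 8: crossing 4x3. Involves strand 5? no. Count so far: 0

Answer: 0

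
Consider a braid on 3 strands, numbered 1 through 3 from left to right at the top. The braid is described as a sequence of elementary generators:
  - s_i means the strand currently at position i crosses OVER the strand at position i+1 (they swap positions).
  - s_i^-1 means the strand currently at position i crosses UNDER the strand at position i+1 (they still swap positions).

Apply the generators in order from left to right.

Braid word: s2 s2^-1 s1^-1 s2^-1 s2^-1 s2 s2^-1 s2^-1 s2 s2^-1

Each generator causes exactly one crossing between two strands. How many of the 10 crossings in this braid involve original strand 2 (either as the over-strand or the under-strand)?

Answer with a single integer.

Gen 1: crossing 2x3. Involves strand 2? yes. Count so far: 1
Gen 2: crossing 3x2. Involves strand 2? yes. Count so far: 2
Gen 3: crossing 1x2. Involves strand 2? yes. Count so far: 3
Gen 4: crossing 1x3. Involves strand 2? no. Count so far: 3
Gen 5: crossing 3x1. Involves strand 2? no. Count so far: 3
Gen 6: crossing 1x3. Involves strand 2? no. Count so far: 3
Gen 7: crossing 3x1. Involves strand 2? no. Count so far: 3
Gen 8: crossing 1x3. Involves strand 2? no. Count so far: 3
Gen 9: crossing 3x1. Involves strand 2? no. Count so far: 3
Gen 10: crossing 1x3. Involves strand 2? no. Count so far: 3

Answer: 3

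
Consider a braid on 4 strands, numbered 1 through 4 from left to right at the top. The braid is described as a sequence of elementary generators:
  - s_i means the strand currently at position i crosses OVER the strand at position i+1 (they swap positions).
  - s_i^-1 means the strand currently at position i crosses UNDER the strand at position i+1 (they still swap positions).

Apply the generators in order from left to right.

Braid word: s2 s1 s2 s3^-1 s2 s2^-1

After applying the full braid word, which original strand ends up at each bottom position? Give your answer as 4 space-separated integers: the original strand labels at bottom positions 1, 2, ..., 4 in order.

Answer: 3 2 4 1

Derivation:
Gen 1 (s2): strand 2 crosses over strand 3. Perm now: [1 3 2 4]
Gen 2 (s1): strand 1 crosses over strand 3. Perm now: [3 1 2 4]
Gen 3 (s2): strand 1 crosses over strand 2. Perm now: [3 2 1 4]
Gen 4 (s3^-1): strand 1 crosses under strand 4. Perm now: [3 2 4 1]
Gen 5 (s2): strand 2 crosses over strand 4. Perm now: [3 4 2 1]
Gen 6 (s2^-1): strand 4 crosses under strand 2. Perm now: [3 2 4 1]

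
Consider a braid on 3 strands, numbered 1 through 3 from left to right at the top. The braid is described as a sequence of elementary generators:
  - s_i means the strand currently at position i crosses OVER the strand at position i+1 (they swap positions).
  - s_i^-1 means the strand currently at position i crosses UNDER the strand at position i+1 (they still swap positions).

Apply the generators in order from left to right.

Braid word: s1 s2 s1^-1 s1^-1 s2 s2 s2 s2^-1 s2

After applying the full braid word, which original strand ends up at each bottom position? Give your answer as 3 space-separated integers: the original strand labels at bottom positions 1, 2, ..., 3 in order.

Gen 1 (s1): strand 1 crosses over strand 2. Perm now: [2 1 3]
Gen 2 (s2): strand 1 crosses over strand 3. Perm now: [2 3 1]
Gen 3 (s1^-1): strand 2 crosses under strand 3. Perm now: [3 2 1]
Gen 4 (s1^-1): strand 3 crosses under strand 2. Perm now: [2 3 1]
Gen 5 (s2): strand 3 crosses over strand 1. Perm now: [2 1 3]
Gen 6 (s2): strand 1 crosses over strand 3. Perm now: [2 3 1]
Gen 7 (s2): strand 3 crosses over strand 1. Perm now: [2 1 3]
Gen 8 (s2^-1): strand 1 crosses under strand 3. Perm now: [2 3 1]
Gen 9 (s2): strand 3 crosses over strand 1. Perm now: [2 1 3]

Answer: 2 1 3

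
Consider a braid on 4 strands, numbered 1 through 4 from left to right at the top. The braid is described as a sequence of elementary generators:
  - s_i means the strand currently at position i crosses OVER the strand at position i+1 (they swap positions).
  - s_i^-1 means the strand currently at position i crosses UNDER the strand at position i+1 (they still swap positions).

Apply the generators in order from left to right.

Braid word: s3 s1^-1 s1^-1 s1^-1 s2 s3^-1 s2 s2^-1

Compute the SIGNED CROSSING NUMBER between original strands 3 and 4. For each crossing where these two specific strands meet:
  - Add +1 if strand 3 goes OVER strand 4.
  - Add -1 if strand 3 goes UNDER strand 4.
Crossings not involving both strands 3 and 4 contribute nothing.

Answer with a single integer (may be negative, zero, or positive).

Answer: -1

Derivation:
Gen 1: 3 over 4. Both 3&4? yes. Contrib: +1. Sum: 1
Gen 2: crossing 1x2. Both 3&4? no. Sum: 1
Gen 3: crossing 2x1. Both 3&4? no. Sum: 1
Gen 4: crossing 1x2. Both 3&4? no. Sum: 1
Gen 5: crossing 1x4. Both 3&4? no. Sum: 1
Gen 6: crossing 1x3. Both 3&4? no. Sum: 1
Gen 7: 4 over 3. Both 3&4? yes. Contrib: -1. Sum: 0
Gen 8: 3 under 4. Both 3&4? yes. Contrib: -1. Sum: -1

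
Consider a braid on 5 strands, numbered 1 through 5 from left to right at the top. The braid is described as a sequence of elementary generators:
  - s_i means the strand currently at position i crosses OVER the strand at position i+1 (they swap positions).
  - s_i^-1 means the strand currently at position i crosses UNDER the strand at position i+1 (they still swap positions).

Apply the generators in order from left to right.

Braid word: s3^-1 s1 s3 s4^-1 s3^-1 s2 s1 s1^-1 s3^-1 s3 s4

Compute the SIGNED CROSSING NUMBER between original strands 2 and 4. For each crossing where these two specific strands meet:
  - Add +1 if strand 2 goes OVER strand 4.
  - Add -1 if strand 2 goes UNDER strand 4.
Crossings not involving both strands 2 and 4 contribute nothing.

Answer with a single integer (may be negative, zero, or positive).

Gen 1: crossing 3x4. Both 2&4? no. Sum: 0
Gen 2: crossing 1x2. Both 2&4? no. Sum: 0
Gen 3: crossing 4x3. Both 2&4? no. Sum: 0
Gen 4: crossing 4x5. Both 2&4? no. Sum: 0
Gen 5: crossing 3x5. Both 2&4? no. Sum: 0
Gen 6: crossing 1x5. Both 2&4? no. Sum: 0
Gen 7: crossing 2x5. Both 2&4? no. Sum: 0
Gen 8: crossing 5x2. Both 2&4? no. Sum: 0
Gen 9: crossing 1x3. Both 2&4? no. Sum: 0
Gen 10: crossing 3x1. Both 2&4? no. Sum: 0
Gen 11: crossing 3x4. Both 2&4? no. Sum: 0

Answer: 0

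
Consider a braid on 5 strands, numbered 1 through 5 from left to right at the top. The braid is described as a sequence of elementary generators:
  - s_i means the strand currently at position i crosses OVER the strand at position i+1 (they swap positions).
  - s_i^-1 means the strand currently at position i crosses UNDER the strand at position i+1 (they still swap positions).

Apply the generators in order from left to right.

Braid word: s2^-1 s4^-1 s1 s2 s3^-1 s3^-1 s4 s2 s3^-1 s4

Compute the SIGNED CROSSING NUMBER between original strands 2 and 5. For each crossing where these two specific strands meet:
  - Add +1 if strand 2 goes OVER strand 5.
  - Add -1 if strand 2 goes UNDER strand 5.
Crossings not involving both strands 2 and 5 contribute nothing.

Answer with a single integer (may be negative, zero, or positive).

Gen 1: crossing 2x3. Both 2&5? no. Sum: 0
Gen 2: crossing 4x5. Both 2&5? no. Sum: 0
Gen 3: crossing 1x3. Both 2&5? no. Sum: 0
Gen 4: crossing 1x2. Both 2&5? no. Sum: 0
Gen 5: crossing 1x5. Both 2&5? no. Sum: 0
Gen 6: crossing 5x1. Both 2&5? no. Sum: 0
Gen 7: crossing 5x4. Both 2&5? no. Sum: 0
Gen 8: crossing 2x1. Both 2&5? no. Sum: 0
Gen 9: crossing 2x4. Both 2&5? no. Sum: 0
Gen 10: 2 over 5. Both 2&5? yes. Contrib: +1. Sum: 1

Answer: 1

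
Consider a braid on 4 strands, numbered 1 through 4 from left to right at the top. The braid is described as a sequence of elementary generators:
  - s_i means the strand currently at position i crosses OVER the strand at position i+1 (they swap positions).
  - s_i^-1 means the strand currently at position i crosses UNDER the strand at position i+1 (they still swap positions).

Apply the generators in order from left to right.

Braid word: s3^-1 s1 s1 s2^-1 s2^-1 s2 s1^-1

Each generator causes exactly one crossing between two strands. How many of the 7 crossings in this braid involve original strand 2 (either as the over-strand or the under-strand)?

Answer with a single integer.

Gen 1: crossing 3x4. Involves strand 2? no. Count so far: 0
Gen 2: crossing 1x2. Involves strand 2? yes. Count so far: 1
Gen 3: crossing 2x1. Involves strand 2? yes. Count so far: 2
Gen 4: crossing 2x4. Involves strand 2? yes. Count so far: 3
Gen 5: crossing 4x2. Involves strand 2? yes. Count so far: 4
Gen 6: crossing 2x4. Involves strand 2? yes. Count so far: 5
Gen 7: crossing 1x4. Involves strand 2? no. Count so far: 5

Answer: 5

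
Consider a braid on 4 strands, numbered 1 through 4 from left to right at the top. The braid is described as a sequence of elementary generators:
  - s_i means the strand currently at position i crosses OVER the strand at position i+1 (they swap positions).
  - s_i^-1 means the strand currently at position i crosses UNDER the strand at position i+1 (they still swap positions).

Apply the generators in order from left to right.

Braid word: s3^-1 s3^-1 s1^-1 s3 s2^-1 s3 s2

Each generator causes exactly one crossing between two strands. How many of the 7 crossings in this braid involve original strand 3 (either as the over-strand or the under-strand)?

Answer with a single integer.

Answer: 5

Derivation:
Gen 1: crossing 3x4. Involves strand 3? yes. Count so far: 1
Gen 2: crossing 4x3. Involves strand 3? yes. Count so far: 2
Gen 3: crossing 1x2. Involves strand 3? no. Count so far: 2
Gen 4: crossing 3x4. Involves strand 3? yes. Count so far: 3
Gen 5: crossing 1x4. Involves strand 3? no. Count so far: 3
Gen 6: crossing 1x3. Involves strand 3? yes. Count so far: 4
Gen 7: crossing 4x3. Involves strand 3? yes. Count so far: 5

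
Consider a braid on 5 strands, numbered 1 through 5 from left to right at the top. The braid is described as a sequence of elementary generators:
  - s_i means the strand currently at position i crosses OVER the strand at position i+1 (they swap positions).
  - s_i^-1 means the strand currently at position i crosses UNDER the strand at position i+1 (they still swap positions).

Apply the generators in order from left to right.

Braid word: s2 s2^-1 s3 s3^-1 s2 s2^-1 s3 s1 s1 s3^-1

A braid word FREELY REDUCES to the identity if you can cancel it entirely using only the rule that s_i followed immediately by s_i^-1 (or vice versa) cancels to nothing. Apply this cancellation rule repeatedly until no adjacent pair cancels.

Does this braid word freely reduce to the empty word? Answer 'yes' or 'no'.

Answer: no

Derivation:
Gen 1 (s2): push. Stack: [s2]
Gen 2 (s2^-1): cancels prior s2. Stack: []
Gen 3 (s3): push. Stack: [s3]
Gen 4 (s3^-1): cancels prior s3. Stack: []
Gen 5 (s2): push. Stack: [s2]
Gen 6 (s2^-1): cancels prior s2. Stack: []
Gen 7 (s3): push. Stack: [s3]
Gen 8 (s1): push. Stack: [s3 s1]
Gen 9 (s1): push. Stack: [s3 s1 s1]
Gen 10 (s3^-1): push. Stack: [s3 s1 s1 s3^-1]
Reduced word: s3 s1 s1 s3^-1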